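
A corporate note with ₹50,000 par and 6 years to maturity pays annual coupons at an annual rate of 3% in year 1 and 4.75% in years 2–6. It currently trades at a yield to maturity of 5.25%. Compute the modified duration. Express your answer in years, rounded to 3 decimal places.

Periodic yield y = 0.0525. First find Macaulay duration:
  t   CF        PV=CF/(1+0.0525)^t    t·PV
  1     1,500.00     1,425.1781     1,425.1781
  2     2,375.00     2,143.9735     4,287.9469
  3     2,375.00     2,037.0294     6,111.0882
  4     2,375.00     1,935.4199     7,741.6795
  5     2,375.00     1,838.8787     9,194.3937
  6    52,375.00    38,529.3257   231,175.9544
  Σ                 47,909.8054   259,936.2409
P = 47,909.8054; Macaulay duration = 259,936.2409 / 47,909.8054 = 5.42553 years.
Modified duration = D_Mac / (1 + y) = 5.42553 / 1.0525 = 5.15490 years.

5.155 years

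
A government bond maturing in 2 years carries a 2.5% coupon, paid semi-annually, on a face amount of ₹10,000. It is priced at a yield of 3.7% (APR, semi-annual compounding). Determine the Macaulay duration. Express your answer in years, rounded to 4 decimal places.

Periodic yield y = 0.0185. Discount each cash flow and weight by its period:
  t   CF        PV=CF/(1+0.0185)^t    t·PV
  1       125.00       122.7295       122.7295
  2       125.00       120.5002       241.0005
  3       125.00       118.3115       354.9345
  4    10,125.00     9,409.1610    37,636.6439
  Σ                  9,770.7022    38,355.3084
Price P = Σ PV = 9,770.7022.
Macaulay duration = Σ(t·PV) / P = 38,355.3084 / 9,770.7022 = 3.92554 half-year periods.
In years: 3.92554 / 2 = 1.96277 years.

1.9628 years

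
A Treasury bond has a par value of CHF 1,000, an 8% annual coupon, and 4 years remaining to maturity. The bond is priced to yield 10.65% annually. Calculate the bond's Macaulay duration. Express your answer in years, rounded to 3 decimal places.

Periodic yield y = 0.1065. Discount each cash flow and weight by its year:
  t   CF        PV=CF/(1+0.1065)^t    t·PV
  1        80.00        72.3000        72.3000
  2        80.00        65.3412       130.6824
  3        80.00        59.0522       177.1565
  4     1,080.00       720.4736     2,881.8945
  Σ                    917.1670     3,262.0334
Price P = Σ PV = 917.1670.
Macaulay duration = Σ(t·PV) / P = 3,262.0334 / 917.1670 = 3.55664 years.

3.557 years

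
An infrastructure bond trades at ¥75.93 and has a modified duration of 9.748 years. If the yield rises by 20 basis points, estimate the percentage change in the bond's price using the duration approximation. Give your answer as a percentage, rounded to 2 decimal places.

-1.95%

Duration approximation: ΔP/P ≈ -D_mod · Δy = -9.748 × (+0.002) = -0.019496.
As a percentage: -1.9496%.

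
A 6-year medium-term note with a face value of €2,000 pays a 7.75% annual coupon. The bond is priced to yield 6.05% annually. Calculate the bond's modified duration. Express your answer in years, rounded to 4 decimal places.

4.7732 years

Periodic yield y = 0.0605. First find Macaulay duration:
  t   CF        PV=CF/(1+0.0605)^t    t·PV
  1       155.00       146.1575       146.1575
  2       155.00       137.8194       275.6388
  3       155.00       129.9570       389.8710
  4       155.00       122.5431       490.1726
  5       155.00       115.5522       577.7612
  6     2,155.00     1,514.8975     9,089.3848
  Σ                  2,166.9267    10,968.9857
P = 2,166.9267; Macaulay duration = 10,968.9857 / 2,166.9267 = 5.06200 years.
Modified duration = D_Mac / (1 + y) = 5.06200 / 1.0605 = 4.77322 years.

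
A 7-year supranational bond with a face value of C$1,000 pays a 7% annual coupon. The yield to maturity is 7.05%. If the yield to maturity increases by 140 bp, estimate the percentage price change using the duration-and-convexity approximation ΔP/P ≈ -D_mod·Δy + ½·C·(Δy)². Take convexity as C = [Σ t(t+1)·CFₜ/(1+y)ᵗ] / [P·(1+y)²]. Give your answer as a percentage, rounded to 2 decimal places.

With y = 0.0705:
  t   CF        PV=CF/(1+0.0705)^t    t·PV        t(t+1)·PV
  1        70.00        65.3900        65.3900         130.7800
  2        70.00        61.0836       122.1672         366.5017
  3        70.00        57.0608       171.1825         684.7299
  4        70.00        53.3030       213.2119       1,066.0593
  5        70.00        49.7926       248.9629       1,493.7776
  6        70.00        46.5134       279.0804       1,953.5625
  7     1,070.00       664.1667     4,649.1667      37,193.3334
  Σ                    997.3100     5,749.1615      42,888.7443
P = 997.3100; D_Mac = 5.76467 yrs; D_mod = 5.38502 yrs; C = 37.52665.
Duration effect: -5.38502 × (+0.014) = -0.075390
Convexity effect: 0.5 × 37.52665 × (0.014)² = +0.0036776
ΔP/P ≈ -0.075390 + 0.0036776 = -0.071713 = -7.1713%.

-7.17%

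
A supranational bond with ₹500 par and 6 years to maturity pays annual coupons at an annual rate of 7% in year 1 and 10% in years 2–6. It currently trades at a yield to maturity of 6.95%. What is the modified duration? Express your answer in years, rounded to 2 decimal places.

4.65 years

Periodic yield y = 0.0695. First find Macaulay duration:
  t   CF        PV=CF/(1+0.0695)^t    t·PV
  1        35.00        32.7256        32.7256
  2        50.00        43.7128        87.4256
  3        50.00        40.8722       122.6165
  4        50.00        38.2161       152.8646
  5        50.00        35.7327       178.6636
  6       550.00       367.5174     2,205.1047
  Σ                    558.7768     2,779.4004
P = 558.7768; Macaulay duration = 2,779.4004 / 558.7768 = 4.97408 years.
Modified duration = D_Mac / (1 + y) = 4.97408 / 1.0695 = 4.65085 years.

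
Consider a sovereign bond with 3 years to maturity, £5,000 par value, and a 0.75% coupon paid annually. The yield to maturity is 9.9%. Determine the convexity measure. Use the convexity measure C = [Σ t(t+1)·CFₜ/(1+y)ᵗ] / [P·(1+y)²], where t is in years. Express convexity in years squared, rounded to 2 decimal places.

9.82

With y = 0.099:
  t   CF        PV=CF/(1+0.099)^t    t·PV        t(t+1)·PV
  1        37.50        34.1219        34.1219          68.2439
  2        37.50        31.0482        62.0963         186.2890
  3     5,037.50     3,795.0891    11,385.2674      45,541.0698
  Σ                  3,860.2592    11,481.4857      45,795.6026
P = 3,860.2592.
Convexity = Σ t(t+1)·PV / [P·(1+y)²] = 45,795.6026 / (3,860.2592 × 1.207801) = 9.82227.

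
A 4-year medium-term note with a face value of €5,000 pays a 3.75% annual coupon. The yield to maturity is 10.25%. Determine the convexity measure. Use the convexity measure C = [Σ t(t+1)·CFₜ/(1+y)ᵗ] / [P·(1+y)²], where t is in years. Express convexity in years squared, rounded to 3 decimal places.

With y = 0.1025:
  t   CF        PV=CF/(1+0.1025)^t    t·PV        t(t+1)·PV
  1       187.50       170.0680       170.0680         340.1361
  2       187.50       154.2567       308.5134         925.5403
  3       187.50       139.9154       419.7462       1,678.9846
  4     5,187.50     3,511.1042    14,044.4168      70,222.0838
  Σ                  3,975.3443    14,942.7444      73,166.7448
P = 3,975.3443.
Convexity = Σ t(t+1)·PV / [P·(1+y)²] = 73,166.7448 / (3,975.3443 × 1.215506) = 15.14195.

15.142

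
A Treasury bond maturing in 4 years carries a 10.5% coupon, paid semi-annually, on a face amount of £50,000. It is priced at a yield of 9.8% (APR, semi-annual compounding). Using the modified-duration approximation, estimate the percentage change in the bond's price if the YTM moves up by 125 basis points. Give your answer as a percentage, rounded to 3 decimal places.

Periodic yield y = 0.049. Modified duration first:
  t   CF        PV=CF/(1+0.049)^t    t·PV
  1     2,625.00     2,502.3832     2,502.3832
  2     2,625.00     2,385.4940     4,770.9880
  3     2,625.00     2,274.0648     6,822.1945
  4     2,625.00     2,167.8406     8,671.3626
  5     2,625.00     2,066.5783    10,332.8915
  6     2,625.00     1,970.0461    11,820.2763
  7     2,625.00     1,878.0229    13,146.1605
  8    52,625.00    35,891.2185   287,129.7483
  Σ                 51,135.6486   345,196.0051
P = 51,135.6486; D_Mac = 6.75059 half-year periods = 3.37530 yrs; D_mod = 3.37530/(1+0.049) = 3.21763 yrs.
ΔP/P ≈ -D_mod · Δy = -3.21763 × (+0.0125) = -0.040220 = -4.0220%.

-4.022%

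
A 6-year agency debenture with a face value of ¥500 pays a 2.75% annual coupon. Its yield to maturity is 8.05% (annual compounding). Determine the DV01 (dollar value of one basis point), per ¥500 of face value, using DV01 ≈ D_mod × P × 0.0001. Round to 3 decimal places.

¥0.194

Periodic yield y = 0.0805.
  t   CF        PV=CF/(1+0.0805)^t    t·PV
  1        13.75        12.7256        12.7256
  2        13.75        11.7775        23.5550
  3        13.75        10.9000        32.7001
  4        13.75        10.0880        40.3519
  5        13.75         9.3364        46.6819
  6       513.75       322.8518     1,937.1108
  Σ                    377.6793     2,093.1253
P = 377.6793; D_Mac = 5.54207 yrs; D_mod = 5.12917 yrs.
DV01 ≈ 5.12917 × 377.6793 × 0.0001 = 0.193718.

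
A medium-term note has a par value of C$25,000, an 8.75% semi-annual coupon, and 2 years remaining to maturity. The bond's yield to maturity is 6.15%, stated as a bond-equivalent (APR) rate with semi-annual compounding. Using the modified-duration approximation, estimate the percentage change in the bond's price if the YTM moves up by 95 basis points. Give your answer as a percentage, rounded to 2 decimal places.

Periodic yield y = 0.03075. Modified duration first:
  t   CF        PV=CF/(1+0.03075)^t    t·PV
  1     1,093.75     1,061.1205     1,061.1205
  2     1,093.75     1,029.4645     2,058.9290
  3     1,093.75       998.7529     2,996.2586
  4    26,093.75    23,116.5556    92,466.2222
  Σ                 26,205.8935    98,582.5304
P = 26,205.8935; D_Mac = 3.76185 half-year periods = 1.88092 yrs; D_mod = 1.88092/(1+0.03075) = 1.82481 yrs.
ΔP/P ≈ -D_mod · Δy = -1.82481 × (+0.0095) = -0.017336 = -1.7336%.

-1.73%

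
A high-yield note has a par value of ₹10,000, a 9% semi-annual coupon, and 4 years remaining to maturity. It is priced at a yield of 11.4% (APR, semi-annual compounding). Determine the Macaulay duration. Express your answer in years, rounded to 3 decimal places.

3.420 years

Periodic yield y = 0.057. Discount each cash flow and weight by its period:
  t   CF        PV=CF/(1+0.057)^t    t·PV
  1       450.00       425.7332       425.7332
  2       450.00       402.7750       805.5501
  3       450.00       381.0549     1,143.1647
  4       450.00       360.5061     1,442.0242
  5       450.00       341.0653     1,705.3267
  6       450.00       322.6730     1,936.0378
  7       450.00       305.2724     2,136.9071
  8    10,450.00     6,706.8160    53,654.5280
  Σ                  9,245.8959    63,249.2718
Price P = Σ PV = 9,245.8959.
Macaulay duration = Σ(t·PV) / P = 63,249.2718 / 9,245.8959 = 6.84079 half-year periods.
In years: 6.84079 / 2 = 3.42040 years.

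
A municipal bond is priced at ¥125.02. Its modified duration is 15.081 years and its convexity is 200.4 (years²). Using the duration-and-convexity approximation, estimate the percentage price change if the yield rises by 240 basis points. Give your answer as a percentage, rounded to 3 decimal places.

Duration effect: -D_mod·Δy = -15.081 × (+0.024) = -0.361944
Convexity effect: ½·C·(Δy)² = 0.5 × 200.4 × (0.024)² = +0.0577152
ΔP/P ≈ -0.361944 + 0.0577152 = -0.3042288
= -30.42288%.

-30.423%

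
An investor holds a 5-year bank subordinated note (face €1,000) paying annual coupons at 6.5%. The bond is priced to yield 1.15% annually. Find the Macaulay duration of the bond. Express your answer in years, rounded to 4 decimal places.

Periodic yield y = 0.0115. Discount each cash flow and weight by its year:
  t   CF        PV=CF/(1+0.0115)^t    t·PV
  1        65.00        64.2610        64.2610
  2        65.00        63.5304       127.0608
  3        65.00        62.8081       188.4243
  4        65.00        62.0940       248.3761
  5     1,065.00     1,005.8198     5,029.0989
  Σ                  1,258.5133     5,657.2211
Price P = Σ PV = 1,258.5133.
Macaulay duration = Σ(t·PV) / P = 5,657.2211 / 1,258.5133 = 4.49516 years.

4.4952 years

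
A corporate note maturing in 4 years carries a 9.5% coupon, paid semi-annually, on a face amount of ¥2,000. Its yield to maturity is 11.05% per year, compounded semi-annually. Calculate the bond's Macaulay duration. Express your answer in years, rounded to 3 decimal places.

3.402 years

Periodic yield y = 0.05525. Discount each cash flow and weight by its period:
  t   CF        PV=CF/(1+0.05525)^t    t·PV
  1        95.00        90.0261        90.0261
  2        95.00        85.3125       170.6251
  3        95.00        80.8458       242.5374
  4        95.00        76.6129       306.4518
  5        95.00        72.6017       363.0085
  6        95.00        68.8005       412.8029
  7        95.00        65.1983       456.3879
  8     2,095.00     1,362.5145    10,900.1162
  Σ                  1,901.9123    12,941.9558
Price P = Σ PV = 1,901.9123.
Macaulay duration = Σ(t·PV) / P = 12,941.9558 / 1,901.9123 = 6.80471 half-year periods.
In years: 6.80471 / 2 = 3.40235 years.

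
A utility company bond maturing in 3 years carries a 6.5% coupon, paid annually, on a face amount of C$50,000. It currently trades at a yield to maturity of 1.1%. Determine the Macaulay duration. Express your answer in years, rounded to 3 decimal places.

Periodic yield y = 0.011. Discount each cash flow and weight by its year:
  t   CF        PV=CF/(1+0.011)^t    t·PV
  1     3,250.00     3,214.6390     3,214.6390
  2     3,250.00     3,179.6627     6,359.3254
  3    53,250.00    51,530.7123   154,592.1368
  Σ                 57,925.0139   164,166.1011
Price P = Σ PV = 57,925.0139.
Macaulay duration = Σ(t·PV) / P = 164,166.1011 / 57,925.0139 = 2.83411 years.

2.834 years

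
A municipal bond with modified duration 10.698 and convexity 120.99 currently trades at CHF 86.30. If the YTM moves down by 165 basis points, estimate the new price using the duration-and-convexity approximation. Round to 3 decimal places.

CHF 102.955

Duration effect: -D_mod·Δy = -10.698 × (-0.0165) = +0.176517
Convexity effect: ½·C·(Δy)² = 0.5 × 120.99 × (-0.0165)² = +0.01646976375
ΔP/P ≈ +0.176517 + 0.01646976375 = +0.19298676375
New price ≈ 86.30 × (1 + 0.19298676375) = 102.954757711625.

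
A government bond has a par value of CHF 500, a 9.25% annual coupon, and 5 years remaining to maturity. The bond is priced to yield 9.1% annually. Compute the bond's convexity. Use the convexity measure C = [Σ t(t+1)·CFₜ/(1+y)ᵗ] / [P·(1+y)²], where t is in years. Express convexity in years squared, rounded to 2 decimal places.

20.05

With y = 0.091:
  t   CF        PV=CF/(1+0.091)^t    t·PV        t(t+1)·PV
  1        46.25        42.3923        42.3923          84.7846
  2        46.25        38.8564        77.7127         233.1382
  3        46.25        35.6154       106.8461         427.3845
  4        46.25        32.6447       130.5788         652.8941
  5       546.25       353.4009     1,767.0047      10,602.0281
  Σ                    502.9097     2,124.5347      12,000.2295
P = 502.9097.
Convexity = Σ t(t+1)·PV / [P·(1+y)²] = 12,000.2295 / (502.9097 × 1.190281) = 20.04703.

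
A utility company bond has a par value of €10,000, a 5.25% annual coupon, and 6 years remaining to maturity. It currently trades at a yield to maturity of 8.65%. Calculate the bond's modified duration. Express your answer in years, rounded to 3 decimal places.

4.813 years

Periodic yield y = 0.0865. First find Macaulay duration:
  t   CF        PV=CF/(1+0.0865)^t    t·PV
  1       525.00       483.2029       483.2029
  2       525.00       444.7335       889.4670
  3       525.00       409.3267     1,227.9802
  4       525.00       376.7388     1,506.9553
  5       525.00       346.7454     1,733.7268
  6    10,525.00     6,397.9924    38,387.9545
  Σ                  8,458.7398    44,229.2867
P = 8,458.7398; Macaulay duration = 44,229.2867 / 8,458.7398 = 5.22883 years.
Modified duration = D_Mac / (1 + y) = 5.22883 / 1.0865 = 4.81254 years.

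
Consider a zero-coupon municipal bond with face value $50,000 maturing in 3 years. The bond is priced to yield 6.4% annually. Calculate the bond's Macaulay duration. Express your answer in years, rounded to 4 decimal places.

A zero-coupon bond has a single cash flow at maturity, so its Macaulay duration equals its maturity: 3 years.

3.0000 years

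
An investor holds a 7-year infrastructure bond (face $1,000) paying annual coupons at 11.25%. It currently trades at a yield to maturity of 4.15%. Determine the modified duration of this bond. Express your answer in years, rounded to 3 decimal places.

Periodic yield y = 0.0415. First find Macaulay duration:
  t   CF        PV=CF/(1+0.0415)^t    t·PV
  1       112.50       108.0173       108.0173
  2       112.50       103.7132       207.4264
  3       112.50        99.5806       298.7418
  4       112.50        95.6127       382.4507
  5       112.50        91.8028       459.0142
  6       112.50        88.1448       528.8690
  7     1,112.50       836.9222     5,858.4556
  Σ                  1,423.7936     7,842.9749
P = 1,423.7936; Macaulay duration = 7,842.9749 / 1,423.7936 = 5.50851 years.
Modified duration = D_Mac / (1 + y) = 5.50851 / 1.0415 = 5.28901 years.

5.289 years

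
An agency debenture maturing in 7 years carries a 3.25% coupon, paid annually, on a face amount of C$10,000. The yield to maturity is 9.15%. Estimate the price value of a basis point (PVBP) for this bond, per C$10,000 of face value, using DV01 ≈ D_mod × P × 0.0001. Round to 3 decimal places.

C$4.019

Periodic yield y = 0.0915.
  t   CF        PV=CF/(1+0.0915)^t    t·PV
  1       325.00       297.7554       297.7554
  2       325.00       272.7947       545.5893
  3       325.00       249.9264       749.7792
  4       325.00       228.9752       915.9007
  5       325.00       209.7803     1,048.9014
  6       325.00       192.1945     1,153.1669
  7    10,325.00     5,594.0183    39,158.1279
  Σ                  7,045.4447    43,869.2208
P = 7,045.4447; D_Mac = 6.22661 yrs; D_mod = 5.70463 yrs.
DV01 ≈ 5.70463 × 7,045.4447 × 0.0001 = 4.019168.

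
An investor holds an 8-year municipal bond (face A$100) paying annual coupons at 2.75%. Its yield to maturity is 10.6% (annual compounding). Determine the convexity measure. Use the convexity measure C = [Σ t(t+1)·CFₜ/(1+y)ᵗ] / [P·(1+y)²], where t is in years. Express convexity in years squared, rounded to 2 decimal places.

49.49

With y = 0.106:
  t   CF        PV=CF/(1+0.106)^t    t·PV        t(t+1)·PV
  1         2.75         2.4864         2.4864           4.9729
  2         2.75         2.2481         4.4963          13.4888
  3         2.75         2.0327         6.0980          24.3921
  4         2.75         1.8379         7.3514          36.7572
  5         2.75         1.6617         8.3086          49.8515
  6         2.75         1.5025         9.0147          63.1032
  7         2.75         1.3585         9.5092          76.0738
  8       102.75        45.8924       367.1392       3,304.2531
  Σ                     59.0201       414.4039       3,572.8925
P = 59.0201.
Convexity = Σ t(t+1)·PV / [P·(1+y)²] = 3,572.8925 / (59.0201 × 1.223236) = 49.48909.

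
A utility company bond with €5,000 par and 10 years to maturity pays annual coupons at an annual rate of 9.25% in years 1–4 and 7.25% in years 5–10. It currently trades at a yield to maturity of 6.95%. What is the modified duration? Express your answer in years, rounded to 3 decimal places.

Periodic yield y = 0.0695. First find Macaulay duration:
  t   CF        PV=CF/(1+0.0695)^t    t·PV
  1       462.50       432.4451       432.4451
  2       462.50       404.3432       808.6864
  3       462.50       378.0675     1,134.2026
  4       462.50       353.4993     1,413.9973
  5       362.50       259.0622     1,295.3111
  6       362.50       242.2274     1,453.3644
  7       362.50       226.4866     1,585.4061
  8       362.50       211.7687     1,694.1493
  9       362.50       198.0072     1,782.0645
  10    5,362.50     2,738.7943    27,387.9430
  Σ                  5,444.7015    38,987.5698
P = 5,444.7015; Macaulay duration = 38,987.5698 / 5,444.7015 = 7.16064 years.
Modified duration = D_Mac / (1 + y) = 7.16064 / 1.0695 = 6.69532 years.

6.695 years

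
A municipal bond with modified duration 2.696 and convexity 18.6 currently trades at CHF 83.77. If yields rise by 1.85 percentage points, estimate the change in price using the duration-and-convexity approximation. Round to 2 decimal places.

Duration effect: -D_mod·Δy = -2.696 × (+0.0185) = -0.049876
Convexity effect: ½·C·(Δy)² = 0.5 × 18.6 × (0.0185)² = +0.003182925
ΔP/P ≈ -0.049876 + 0.003182925 = -0.046693075
ΔP ≈ 83.77 × (-0.046693075) = -3.91147889275.

-CHF 3.91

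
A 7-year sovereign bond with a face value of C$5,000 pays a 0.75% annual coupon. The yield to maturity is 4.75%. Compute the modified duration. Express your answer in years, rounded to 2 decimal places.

6.51 years

Periodic yield y = 0.0475. First find Macaulay duration:
  t   CF        PV=CF/(1+0.0475)^t    t·PV
  1        37.50        35.7995        35.7995
  2        37.50        34.1762        68.3523
  3        37.50        32.6264        97.8792
  4        37.50        31.1469       124.5877
  5        37.50        29.7345       148.6727
  6        37.50        28.3862       170.3171
  7     5,037.50     3,640.2972    25,482.0802
  Σ                  3,832.1669    26,127.6887
P = 3,832.1669; Macaulay duration = 26,127.6887 / 3,832.1669 = 6.81799 years.
Modified duration = D_Mac / (1 + y) = 6.81799 / 1.0475 = 6.50882 years.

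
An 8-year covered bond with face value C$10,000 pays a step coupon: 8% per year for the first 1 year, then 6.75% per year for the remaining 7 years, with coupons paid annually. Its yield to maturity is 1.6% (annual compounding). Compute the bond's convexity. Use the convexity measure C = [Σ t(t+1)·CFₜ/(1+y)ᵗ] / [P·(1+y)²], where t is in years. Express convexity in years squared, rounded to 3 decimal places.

With y = 0.016:
  t   CF        PV=CF/(1+0.016)^t    t·PV        t(t+1)·PV
  1       800.00       787.4016       787.4016       1,574.8031
  2       675.00       653.9076     1,307.8151       3,923.4453
  3       675.00       643.6098     1,930.8294       7,723.3176
  4       675.00       633.4742     2,533.8969      12,669.4843
  5       675.00       623.4982     3,117.4912      18,704.9473
  6       675.00       613.6794     3,682.0762      25,774.5336
  7       675.00       604.0151     4,228.1059      33,824.8473
  8    10,675.00     9,401.9561    75,215.6490     676,940.8409
  Σ                 13,961.5420    92,803.2653     781,136.2194
P = 13,961.5420.
Convexity = Σ t(t+1)·PV / [P·(1+y)²] = 781,136.2194 / (13,961.5420 × 1.032256) = 54.20083.

54.201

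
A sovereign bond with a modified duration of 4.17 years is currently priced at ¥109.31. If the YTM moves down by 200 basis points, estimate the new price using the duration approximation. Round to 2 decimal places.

Duration approximation: ΔP/P ≈ -D_mod · Δy = -4.17 × (-0.02) = +0.083400.
New price ≈ 109.31 × (1 + 0.083400) = 118.426454.

¥118.43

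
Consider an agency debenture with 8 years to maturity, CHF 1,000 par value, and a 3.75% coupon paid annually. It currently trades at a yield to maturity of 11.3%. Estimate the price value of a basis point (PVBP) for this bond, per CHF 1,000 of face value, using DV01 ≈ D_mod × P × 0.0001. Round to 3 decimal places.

CHF 0.373

Periodic yield y = 0.113.
  t   CF        PV=CF/(1+0.113)^t    t·PV
  1        37.50        33.6927        33.6927
  2        37.50        30.2720        60.5440
  3        37.50        27.1986        81.5957
  4        37.50        24.4372        97.7486
  5        37.50        21.9561       109.7806
  6        37.50        19.7270       118.3618
  7        37.50        17.7241       124.0690
  8     1,037.50       440.5820     3,524.6563
  Σ                    615.5897     4,150.4486
P = 615.5897; D_Mac = 6.74223 yrs; D_mod = 6.05771 yrs.
DV01 ≈ 6.05771 × 615.5897 × 0.0001 = 0.372906.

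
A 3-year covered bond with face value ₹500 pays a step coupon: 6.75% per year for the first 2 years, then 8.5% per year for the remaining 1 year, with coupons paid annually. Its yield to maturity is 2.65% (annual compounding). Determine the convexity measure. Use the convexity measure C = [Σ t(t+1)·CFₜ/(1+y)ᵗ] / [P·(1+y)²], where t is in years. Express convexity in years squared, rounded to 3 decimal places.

10.516

With y = 0.0265:
  t   CF        PV=CF/(1+0.0265)^t    t·PV        t(t+1)·PV
  1        33.75        32.8787        32.8787          65.7574
  2        33.75        32.0299        64.0598         192.1795
  3       542.50       501.5600     1,504.6800       6,018.7198
  Σ                    566.4686     1,601.6185       6,276.6568
P = 566.4686.
Convexity = Σ t(t+1)·PV / [P·(1+y)²] = 6,276.6568 / (566.4686 × 1.053702) = 10.51561.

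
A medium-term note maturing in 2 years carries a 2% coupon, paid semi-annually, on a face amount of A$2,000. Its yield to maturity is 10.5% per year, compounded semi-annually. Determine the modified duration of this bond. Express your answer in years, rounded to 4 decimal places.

1.8694 years

Periodic yield y = 0.0525. First find Macaulay duration:
  t   CF        PV=CF/(1+0.0525)^t    t·PV
  1        20.00        19.0024        19.0024
  2        20.00        18.0545        36.1090
  3        20.00        17.1539        51.4618
  4     2,020.00     1,646.1255     6,584.5021
  Σ                  1,700.3364     6,691.0753
P = 1,700.3364; Macaulay duration = 6,691.0753 / 1,700.3364 = 3.93515 half-year periods = 1.96757 years.
Modified duration = D_Mac / (1 + y) = 1.96757 / 1.0525 = 1.86943 years.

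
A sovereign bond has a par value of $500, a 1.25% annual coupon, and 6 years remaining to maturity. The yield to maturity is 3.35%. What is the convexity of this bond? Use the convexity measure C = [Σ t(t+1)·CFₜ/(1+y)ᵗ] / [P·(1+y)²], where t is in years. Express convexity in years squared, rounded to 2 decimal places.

37.62

With y = 0.0335:
  t   CF        PV=CF/(1+0.0335)^t    t·PV        t(t+1)·PV
  1         6.25         6.0474         6.0474          12.0948
  2         6.25         5.8514        11.7028          35.1083
  3         6.25         5.6617        16.9852          67.9407
  4         6.25         5.4782        21.9128         109.5641
  5         6.25         5.3006        26.5032         159.0189
  6       506.25       415.4341     2,492.6046      17,448.2325
  Σ                    443.7735     2,575.7560      17,831.9594
P = 443.7735.
Convexity = Σ t(t+1)·PV / [P·(1+y)²] = 17,831.9594 / (443.7735 × 1.068122) = 37.61983.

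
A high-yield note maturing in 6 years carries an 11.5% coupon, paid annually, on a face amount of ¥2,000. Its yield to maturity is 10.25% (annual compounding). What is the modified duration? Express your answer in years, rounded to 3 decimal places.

4.251 years

Periodic yield y = 0.1025. First find Macaulay duration:
  t   CF        PV=CF/(1+0.1025)^t    t·PV
  1       230.00       208.6168       208.6168
  2       230.00       189.2216       378.4431
  3       230.00       171.6295       514.8886
  4       230.00       155.6731       622.6922
  5       230.00       141.2000       706.0002
  6     2,230.00     1,241.7474     7,450.4847
  Σ                  2,108.0884     9,881.1257
P = 2,108.0884; Macaulay duration = 9,881.1257 / 2,108.0884 = 4.68724 years.
Modified duration = D_Mac / (1 + y) = 4.68724 / 1.1025 = 4.25147 years.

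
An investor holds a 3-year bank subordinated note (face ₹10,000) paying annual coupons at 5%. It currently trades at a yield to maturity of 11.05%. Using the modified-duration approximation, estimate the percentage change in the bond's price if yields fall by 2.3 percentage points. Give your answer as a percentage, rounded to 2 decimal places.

Periodic yield y = 0.1105. Modified duration first:
  t   CF        PV=CF/(1+0.1105)^t    t·PV
  1       500.00       450.2476       450.2476
  2       500.00       405.4459       810.8917
  3    10,500.00     7,667.1438    23,001.4315
  Σ                  8,522.8373    24,262.5709
P = 8,522.8373; D_Mac = 2.84677 yrs; D_mod = 2.84677/(1+0.1105) = 2.56350 yrs.
ΔP/P ≈ -D_mod · Δy = -2.56350 × (-0.023) = +0.058961 = +5.8961%.

+5.90%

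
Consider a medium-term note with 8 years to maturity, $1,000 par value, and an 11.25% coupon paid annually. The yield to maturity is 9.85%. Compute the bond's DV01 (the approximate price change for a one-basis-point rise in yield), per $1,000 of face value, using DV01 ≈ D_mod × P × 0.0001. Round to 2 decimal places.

Periodic yield y = 0.0985.
  t   CF        PV=CF/(1+0.0985)^t    t·PV
  1       112.50       102.4124       102.4124
  2       112.50        93.2293       186.4586
  3       112.50        84.8696       254.6089
  4       112.50        77.2596       309.0383
  5       112.50        70.3319       351.6594
  6       112.50        64.0254       384.1523
  7       112.50        58.2844       407.9906
  8     1,112.50       524.6861     4,197.4885
  Σ                  1,075.0986     6,193.8089
P = 1,075.0986; D_Mac = 5.76115 yrs; D_mod = 5.24456 yrs.
DV01 ≈ 5.24456 × 1,075.0986 × 0.0001 = 0.563842.

$0.56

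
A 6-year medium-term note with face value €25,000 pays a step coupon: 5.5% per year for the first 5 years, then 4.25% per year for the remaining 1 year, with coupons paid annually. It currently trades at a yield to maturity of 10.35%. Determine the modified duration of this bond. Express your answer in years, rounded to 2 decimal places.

Periodic yield y = 0.1035. First find Macaulay duration:
  t   CF        PV=CF/(1+0.1035)^t    t·PV
  1     1,375.00     1,246.0353     1,246.0353
  2     1,375.00     1,129.1666     2,258.3332
  3     1,375.00     1,023.2593     3,069.7778
  4     1,375.00       927.2852     3,709.1410
  5     1,375.00       840.3129     4,201.5643
  6    26,062.50    14,433.8453    86,603.0720
  Σ                 19,599.9046   101,087.9236
P = 19,599.9046; Macaulay duration = 101,087.9236 / 19,599.9046 = 5.15757 years.
Modified duration = D_Mac / (1 + y) = 5.15757 / 1.1035 = 4.67383 years.

4.67 years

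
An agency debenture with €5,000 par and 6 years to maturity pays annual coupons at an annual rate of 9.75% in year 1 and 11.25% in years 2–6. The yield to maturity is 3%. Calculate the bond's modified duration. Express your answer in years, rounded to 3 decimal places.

4.806 years

Periodic yield y = 0.03. First find Macaulay duration:
  t   CF        PV=CF/(1+0.03)^t    t·PV
  1       487.50       473.3010       473.3010
  2       562.50       530.2102     1,060.4204
  3       562.50       514.7672     1,544.3016
  4       562.50       499.7740     1,999.0959
  5       562.50       485.2174     2,426.0872
  6     5,562.50     4,658.5062    27,951.0371
  Σ                  7,161.7759    35,454.2430
P = 7,161.7759; Macaulay duration = 35,454.2430 / 7,161.7759 = 4.95048 years.
Modified duration = D_Mac / (1 + y) = 4.95048 / 1.03 = 4.80629 years.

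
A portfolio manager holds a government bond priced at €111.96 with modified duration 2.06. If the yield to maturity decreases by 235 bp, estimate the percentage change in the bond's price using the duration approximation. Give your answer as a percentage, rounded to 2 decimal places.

+4.84%

Duration approximation: ΔP/P ≈ -D_mod · Δy = -2.06 × (-0.0235) = +0.048410.
As a percentage: +4.8410%.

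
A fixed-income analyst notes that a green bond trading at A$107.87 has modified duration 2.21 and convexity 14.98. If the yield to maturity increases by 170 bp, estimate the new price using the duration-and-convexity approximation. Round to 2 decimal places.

Duration effect: -D_mod·Δy = -2.21 × (+0.017) = -0.037570
Convexity effect: ½·C·(Δy)² = 0.5 × 14.98 × (0.017)² = +0.00216461
ΔP/P ≈ -0.037570 + 0.00216461 = -0.03540539
New price ≈ 107.87 × (1 - 0.03540539) = 104.0508205807.

A$104.05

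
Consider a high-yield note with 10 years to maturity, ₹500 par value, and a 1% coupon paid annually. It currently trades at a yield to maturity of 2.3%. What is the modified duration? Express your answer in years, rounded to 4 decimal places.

Periodic yield y = 0.023. First find Macaulay duration:
  t   CF        PV=CF/(1+0.023)^t    t·PV
  1         5.00         4.8876         4.8876
  2         5.00         4.7777         9.5554
  3         5.00         4.6703        14.0108
  4         5.00         4.5653        18.2611
  5         5.00         4.4626        22.3132
  6         5.00         4.3623        26.1738
  7         5.00         4.2642        29.8496
  8         5.00         4.1684        33.3469
  9         5.00         4.0746        36.6718
  10      505.00       402.2861     4,022.8611
  Σ                    442.5191     4,217.9314
P = 442.5191; Macaulay duration = 4,217.9314 / 442.5191 = 9.53164 years.
Modified duration = D_Mac / (1 + y) = 9.53164 / 1.023 = 9.31734 years.

9.3173 years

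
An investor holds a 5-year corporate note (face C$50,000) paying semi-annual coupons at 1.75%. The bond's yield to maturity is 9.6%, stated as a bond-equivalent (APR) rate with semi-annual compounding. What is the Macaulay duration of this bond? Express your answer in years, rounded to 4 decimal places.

4.7598 years

Periodic yield y = 0.048. Discount each cash flow and weight by its period:
  t   CF        PV=CF/(1+0.048)^t    t·PV
  1       437.50       417.4618       417.4618
  2       437.50       398.3414       796.6829
  3       437.50       380.0968     1,140.2904
  4       437.50       362.6878     1,450.7511
  5       437.50       346.0761     1,730.3806
  6       437.50       330.2253     1,981.3519
  7       437.50       315.1005     2,205.7034
  8       437.50       300.6684     2,405.3473
  9       437.50       286.8973     2,582.0760
  10   50,437.50    31,560.2711   315,602.7114
  Σ                 34,697.8267   330,312.7568
Price P = Σ PV = 34,697.8267.
Macaulay duration = Σ(t·PV) / P = 330,312.7568 / 34,697.8267 = 9.51970 half-year periods.
In years: 9.51970 / 2 = 4.75985 years.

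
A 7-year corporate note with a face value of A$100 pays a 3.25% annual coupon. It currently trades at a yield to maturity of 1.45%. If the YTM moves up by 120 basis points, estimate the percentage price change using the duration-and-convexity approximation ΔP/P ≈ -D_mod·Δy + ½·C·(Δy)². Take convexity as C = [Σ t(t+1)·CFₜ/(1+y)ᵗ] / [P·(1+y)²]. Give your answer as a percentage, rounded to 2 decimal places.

-7.24%

With y = 0.0145:
  t   CF        PV=CF/(1+0.0145)^t    t·PV        t(t+1)·PV
  1         3.25         3.2035         3.2035           6.4071
  2         3.25         3.1578         6.3155          18.9466
  3         3.25         3.1126         9.3379          37.3515
  4         3.25         3.0681        12.2726          61.3628
  5         3.25         3.0243        15.1214          90.7286
  6         3.25         2.9811        17.8864         125.2046
  7       103.25        93.3524       653.4671       5,227.7370
  Σ                    111.8999       717.6044       5,567.7382
P = 111.8999; D_Mac = 6.41292 yrs; D_mod = 6.32126 yrs; C = 48.34428.
Duration effect: -6.32126 × (+0.012) = -0.075855
Convexity effect: 0.5 × 48.34428 × (0.012)² = +0.0034808
ΔP/P ≈ -0.075855 + 0.0034808 = -0.072374 = -7.2374%.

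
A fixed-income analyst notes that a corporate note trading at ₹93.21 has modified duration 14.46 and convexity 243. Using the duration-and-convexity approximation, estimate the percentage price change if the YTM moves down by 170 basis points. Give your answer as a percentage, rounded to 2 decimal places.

+28.09%

Duration effect: -D_mod·Δy = -14.46 × (-0.017) = +0.245820
Convexity effect: ½·C·(Δy)² = 0.5 × 243 × (-0.017)² = +0.0351135
ΔP/P ≈ +0.245820 + 0.0351135 = +0.2809335
= +28.09335%.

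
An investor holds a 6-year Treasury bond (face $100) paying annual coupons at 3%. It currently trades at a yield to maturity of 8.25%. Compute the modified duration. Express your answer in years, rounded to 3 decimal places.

5.085 years

Periodic yield y = 0.0825. First find Macaulay duration:
  t   CF        PV=CF/(1+0.0825)^t    t·PV
  1         3.00         2.7714         2.7714
  2         3.00         2.5602         5.1203
  3         3.00         2.3650         7.0951
  4         3.00         2.1848         8.7392
  5         3.00         2.0183        10.0914
  6       103.00        64.0132       384.0794
  Σ                     75.9129       417.8968
P = 75.9129; Macaulay duration = 417.8968 / 75.9129 = 5.50495 years.
Modified duration = D_Mac / (1 + y) = 5.50495 / 1.0825 = 5.08541 years.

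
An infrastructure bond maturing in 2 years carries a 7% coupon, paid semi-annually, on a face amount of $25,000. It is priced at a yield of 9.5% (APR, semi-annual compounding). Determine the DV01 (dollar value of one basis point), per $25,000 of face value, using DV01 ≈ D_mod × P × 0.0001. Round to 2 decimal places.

Periodic yield y = 0.0475.
  t   CF        PV=CF/(1+0.0475)^t    t·PV
  1       875.00       835.3222       835.3222
  2       875.00       797.4436     1,594.8872
  3       875.00       761.2827     2,283.8481
  4    25,875.00    21,491.3765    85,965.5059
  Σ                 23,885.4250    90,679.5634
P = 23,885.4250; D_Mac = 3.79644 half-year periods = 1.89822 yrs; D_mod = 1.81214 yrs.
DV01 ≈ 1.81214 × 23,885.4250 × 0.0001 = 4.328380.

$4.33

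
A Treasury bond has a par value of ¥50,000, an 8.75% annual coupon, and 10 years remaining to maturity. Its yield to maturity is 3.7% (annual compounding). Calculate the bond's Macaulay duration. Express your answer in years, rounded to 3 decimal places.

Periodic yield y = 0.037. Discount each cash flow and weight by its year:
  t   CF        PV=CF/(1+0.037)^t    t·PV
  1     4,375.00     4,218.9007     4,218.9007
  2     4,375.00     4,068.3709     8,136.7419
  3     4,375.00     3,923.2121    11,769.6363
  4     4,375.00     3,783.2325    15,132.9300
  5     4,375.00     3,648.2473    18,241.2367
  6     4,375.00     3,518.0784    21,108.4707
  7     4,375.00     3,392.5539    23,747.8776
  8     4,375.00     3,271.5081    26,172.0652
  9     4,375.00     3,154.7812    28,393.0312
  10   54,375.00    37,810.4378   378,104.3781
  Σ                 70,789.3232   535,025.2683
Price P = Σ PV = 70,789.3232.
Macaulay duration = Σ(t·PV) / P = 535,025.2683 / 70,789.3232 = 7.55799 years.

7.558 years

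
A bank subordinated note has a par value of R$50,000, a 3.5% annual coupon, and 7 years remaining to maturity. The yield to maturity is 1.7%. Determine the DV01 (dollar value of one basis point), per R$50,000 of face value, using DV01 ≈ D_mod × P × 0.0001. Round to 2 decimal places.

Periodic yield y = 0.017.
  t   CF        PV=CF/(1+0.017)^t    t·PV
  1     1,750.00     1,720.7473     1,720.7473
  2     1,750.00     1,691.9836     3,383.9672
  3     1,750.00     1,663.7007     4,991.1020
  4     1,750.00     1,635.8905     6,543.5621
  5     1,750.00     1,608.5453     8,042.7263
  6     1,750.00     1,581.6571     9,489.9425
  7    51,750.00    45,990.0290   321,930.2032
  Σ                 55,892.5534   356,102.2505
P = 55,892.5534; D_Mac = 6.37119 yrs; D_mod = 6.26469 yrs.
DV01 ≈ 6.26469 × 55,892.5534 × 0.0001 = 35.014971.

R$35.01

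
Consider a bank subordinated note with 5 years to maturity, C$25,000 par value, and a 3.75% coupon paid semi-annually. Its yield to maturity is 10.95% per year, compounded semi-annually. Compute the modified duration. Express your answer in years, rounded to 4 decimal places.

Periodic yield y = 0.05475. First find Macaulay duration:
  t   CF        PV=CF/(1+0.05475)^t    t·PV
  1       468.75       444.4181       444.4181
  2       468.75       421.3492       842.6985
  3       468.75       399.4778     1,198.4335
  4       468.75       378.7417     1,514.9669
  5       468.75       359.0820     1,795.4099
  6       468.75       340.4427     2,042.6564
  7       468.75       322.7710     2,259.3972
  8       468.75       306.0166     2,448.1329
  9       468.75       290.1319     2,611.1871
  10   25,468.75    14,945.5634   149,455.6335
  Σ                 18,207.9945   164,612.9340
P = 18,207.9945; Macaulay duration = 164,612.9340 / 18,207.9945 = 9.04070 half-year periods = 4.52035 years.
Modified duration = D_Mac / (1 + y) = 4.52035 / 1.05475 = 4.28571 years.

4.2857 years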